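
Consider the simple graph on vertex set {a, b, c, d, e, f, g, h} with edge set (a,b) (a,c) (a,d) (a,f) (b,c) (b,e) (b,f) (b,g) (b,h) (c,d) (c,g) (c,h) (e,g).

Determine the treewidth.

2

A width-2 tree decomposition is:
Bags: B1 = {b, c, g}  B2 = {b, c, h}  B3 = {a, b, c}  B4 = {a, b, f}  B5 = {b, e, g}  B6 = {a, c, d}
Tree: B1–B2, B2–B3, B3–B4, B1–B5, B3–B6
Every bag has size at most 3, so the width is 3 − 1 = 2 and tw(G) ≤ 2. Conversely, {a, c, d} is a clique of size 3, and the vertices of any clique must share a bag in every tree decomposition; so some bag has ≥ 3 vertices and tw(G) ≥ 2. Therefore the treewidth is 2.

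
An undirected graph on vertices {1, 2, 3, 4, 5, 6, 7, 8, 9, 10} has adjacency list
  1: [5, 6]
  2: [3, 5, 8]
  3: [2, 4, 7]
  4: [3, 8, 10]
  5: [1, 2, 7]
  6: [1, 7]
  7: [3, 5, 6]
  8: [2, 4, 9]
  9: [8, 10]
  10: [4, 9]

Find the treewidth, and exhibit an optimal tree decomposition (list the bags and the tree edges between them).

Treewidth 2.
One such decomposition:
Bags: B1 = {4, 9, 10}  B2 = {4, 8, 9}  B3 = {3, 4, 8}  B4 = {2, 3, 8}  B5 = {2, 3, 7}  B6 = {2, 5, 7}  B7 = {5, 6, 7}  B8 = {1, 5, 6}
Tree: B1–B2, B2–B3, B3–B4, B4–B5, B5–B6, B6–B7, B7–B8

Every bag has size at most 3, so the width is 3 − 1 = 2 and tw(G) ≤ 2. For the lower bound, G contains the cycle 10–9–8–4–10, so G is not a forest; only forests have treewidth ≤ 1, hence tw(G) ≥ 2. The upper and lower bounds meet at 2, so that is the treewidth.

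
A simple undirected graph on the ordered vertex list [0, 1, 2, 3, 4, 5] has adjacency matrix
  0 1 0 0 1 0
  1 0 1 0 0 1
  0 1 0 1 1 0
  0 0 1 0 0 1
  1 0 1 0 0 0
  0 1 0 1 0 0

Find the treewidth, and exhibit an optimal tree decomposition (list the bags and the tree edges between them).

Each bag holds 3 vertices, so the decomposition has width 2, which upper-bounds the treewidth. The edges 5–3–2–1–5 form a cycle, so G is not a tree and its treewidth is at least 2. Therefore the treewidth is 2.

Treewidth 2.
One such decomposition:
Bags: B1 = {1, 3, 5}  B2 = {1, 2, 3}  B3 = {0, 1, 2}  B4 = {0, 2, 4}
Tree: B1–B2, B2–B3, B3–B4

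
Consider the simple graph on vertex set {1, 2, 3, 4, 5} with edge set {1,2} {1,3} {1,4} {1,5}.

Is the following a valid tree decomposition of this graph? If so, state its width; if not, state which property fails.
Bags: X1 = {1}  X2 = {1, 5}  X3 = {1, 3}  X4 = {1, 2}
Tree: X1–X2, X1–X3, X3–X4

A tree decomposition must satisfy three properties: every vertex lies in some bag; for every edge, both endpoints lie together in some bag; and for every vertex, the bags containing it form a connected subtree. Here vertex 4 appears in no bag, so the decomposition is invalid.

No — vertex 4 appears in no bag.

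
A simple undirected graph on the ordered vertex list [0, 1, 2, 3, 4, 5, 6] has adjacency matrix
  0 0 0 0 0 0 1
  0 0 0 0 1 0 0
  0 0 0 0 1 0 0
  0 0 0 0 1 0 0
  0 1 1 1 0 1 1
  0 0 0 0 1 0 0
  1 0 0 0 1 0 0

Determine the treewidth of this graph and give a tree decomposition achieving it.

Treewidth 1.
One such decomposition:
Bags: B1 = {4, 5}  B2 = {2, 4}  B3 = {4, 6}  B4 = {0, 6}  B5 = {1, 4}  B6 = {3, 4}
Tree: B1–B2, B1–B3, B3–B4, B2–B5, B5–B6

Each bag holds 2 vertices, so the decomposition has width 1, which upper-bounds the treewidth. G has an edge, so its treewidth is at least 1. The upper and lower bounds meet at 1, so that is the treewidth.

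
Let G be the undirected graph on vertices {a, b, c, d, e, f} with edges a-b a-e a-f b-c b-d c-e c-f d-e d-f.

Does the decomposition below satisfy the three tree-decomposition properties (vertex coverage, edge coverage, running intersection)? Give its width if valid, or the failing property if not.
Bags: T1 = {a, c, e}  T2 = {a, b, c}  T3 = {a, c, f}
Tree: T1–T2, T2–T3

A tree decomposition must satisfy three properties: every vertex lies in some bag; for every edge, both endpoints lie together in some bag; and for every vertex, the bags containing it form a connected subtree. Here vertex d appears in no bag, so the decomposition is invalid.

No — vertex d appears in no bag.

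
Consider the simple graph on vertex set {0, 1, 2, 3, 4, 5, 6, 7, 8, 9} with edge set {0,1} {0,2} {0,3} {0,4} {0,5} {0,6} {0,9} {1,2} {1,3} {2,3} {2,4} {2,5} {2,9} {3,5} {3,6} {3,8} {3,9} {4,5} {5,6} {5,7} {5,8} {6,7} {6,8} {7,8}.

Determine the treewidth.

A width-3 tree decomposition is:
Bags: B1 = {0, 2, 3, 9}  B2 = {0, 1, 2, 3}  B3 = {0, 2, 3, 5}  B4 = {0, 3, 5, 6}  B5 = {3, 5, 6, 8}  B6 = {0, 2, 4, 5}  B7 = {5, 6, 7, 8}
Tree: B1–B2, B2–B3, B3–B4, B4–B5, B3–B6, B5–B7
Each bag holds 4 vertices, so the decomposition has width 3, which upper-bounds the treewidth. Conversely, {0, 1, 2, 3} is a clique of size 4, and the vertices of any clique must share a bag in every tree decomposition; so some bag has ≥ 4 vertices and tw(G) ≥ 3. Combining the bounds, tw(G) = 3.

3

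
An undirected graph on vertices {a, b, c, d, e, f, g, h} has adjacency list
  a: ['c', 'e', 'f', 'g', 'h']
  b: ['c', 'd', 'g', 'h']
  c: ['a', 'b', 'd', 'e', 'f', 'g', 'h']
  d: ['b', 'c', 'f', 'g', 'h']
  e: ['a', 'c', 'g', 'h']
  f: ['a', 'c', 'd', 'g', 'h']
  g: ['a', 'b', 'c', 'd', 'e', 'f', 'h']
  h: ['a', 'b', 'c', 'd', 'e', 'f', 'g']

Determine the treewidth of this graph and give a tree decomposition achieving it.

Treewidth 4.
One such decomposition:
Bags: B1 = {a, c, f, g, h}  B2 = {c, d, f, g, h}  B3 = {a, c, e, g, h}  B4 = {b, c, d, g, h}
Tree: B1–B2, B1–B3, B2–B4

Each bag holds 5 vertices, so the decomposition has width 4, which upper-bounds the treewidth. Conversely, {c, d, f, g, h} is a clique of size 5, and the vertices of any clique must share a bag in every tree decomposition; so some bag has ≥ 5 vertices and tw(G) ≥ 4. The upper and lower bounds meet at 4, so that is the treewidth.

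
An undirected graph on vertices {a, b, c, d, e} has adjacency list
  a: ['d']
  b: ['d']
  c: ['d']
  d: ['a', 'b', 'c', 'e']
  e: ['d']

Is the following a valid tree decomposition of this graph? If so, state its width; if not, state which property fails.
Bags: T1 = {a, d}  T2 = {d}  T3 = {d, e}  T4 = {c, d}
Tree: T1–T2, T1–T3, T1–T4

No — vertex b appears in no bag.

A tree decomposition must satisfy three properties: every vertex lies in some bag; for every edge, both endpoints lie together in some bag; and for every vertex, the bags containing it form a connected subtree. Here vertex b appears in no bag, so the decomposition is invalid.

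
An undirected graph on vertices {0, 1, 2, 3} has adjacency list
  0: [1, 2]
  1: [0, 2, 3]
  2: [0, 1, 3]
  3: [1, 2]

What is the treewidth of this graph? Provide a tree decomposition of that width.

Treewidth 2.
One such decomposition:
Bags: B1 = {0, 1, 2}  B2 = {1, 2, 3}
Tree: B1–B2

Every bag has size at most 3, so the width is 3 − 1 = 2 and tw(G) ≤ 2. On the other hand G contains the 3-clique {0, 1, 2}. A clique must lie in a single bag of any decomposition, so no decomposition can have width below 2. Therefore the treewidth is 2.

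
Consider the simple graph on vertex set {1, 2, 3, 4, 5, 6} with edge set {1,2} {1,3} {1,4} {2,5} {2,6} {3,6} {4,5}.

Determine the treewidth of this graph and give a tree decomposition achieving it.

The largest bag has 3 vertices, giving width 2; this decomposition certifies tw(G) ≤ 2. Since 5–4–1–2–5 is a cycle in G, G is not acyclic. Forests are exactly the graphs of treewidth ≤ 1, so tw(G) ≥ 2. The upper and lower bounds meet at 2, so that is the treewidth.

Treewidth 2.
One optimal decomposition is:
Bags: B1 = {2, 4, 5}  B2 = {1, 2, 4}  B3 = {1, 2, 6}  B4 = {1, 3, 6}
Tree: B1–B2, B2–B3, B3–B4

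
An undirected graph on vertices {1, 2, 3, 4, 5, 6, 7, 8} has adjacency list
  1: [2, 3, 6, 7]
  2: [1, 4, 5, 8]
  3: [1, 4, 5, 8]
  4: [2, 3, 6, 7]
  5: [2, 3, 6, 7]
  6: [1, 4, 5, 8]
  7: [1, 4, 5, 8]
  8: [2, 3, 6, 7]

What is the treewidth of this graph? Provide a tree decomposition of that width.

Treewidth 4.
One optimal decomposition is:
Bags: B1 = {1, 3, 4, 5, 8}  B2 = {1, 2, 4, 5, 8}  B3 = {1, 4, 5, 7, 8}  B4 = {1, 4, 5, 6, 8}
Tree: B1–B2, B2–B3, B3–B4

The largest bag has 5 vertices, giving width 4; this decomposition certifies tw(G) ≤ 4. For the lower bound: the 5 vertex sets {3,5}, {1,2}, {7,8}, {4}, {6} are disjoint, each induces a connected subgraph, and every pair is joined by at least one edge of G. Contracting each set to a single vertex therefore yields K_{5} as a minor, and since treewidth is minor-monotone, tw(G) ≥ tw(K_{5}) = 4. Combining the bounds, tw(G) = 4.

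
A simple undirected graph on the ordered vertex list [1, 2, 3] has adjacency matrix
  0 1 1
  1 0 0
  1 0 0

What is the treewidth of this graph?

1

A width-1 tree decomposition is:
Bags: B1 = {1, 3}  B2 = {1, 2}
Tree: B1–B2
Every bag has size at most 2, so the width is 2 − 1 = 1 and tw(G) ≤ 1. Any graph with an edge has treewidth ≥ 1, and G has the edge 1–3. Combining the bounds, tw(G) = 1.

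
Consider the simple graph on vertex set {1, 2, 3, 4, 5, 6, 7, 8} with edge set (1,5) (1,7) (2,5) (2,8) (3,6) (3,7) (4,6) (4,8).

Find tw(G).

2

A width-2 tree decomposition is:
Bags: B1 = {1, 2, 5}  B2 = {1, 2, 7}  B3 = {2, 3, 7}  B4 = {2, 3, 6}  B5 = {2, 4, 6}  B6 = {2, 4, 8}
Tree: B1–B2, B2–B3, B3–B4, B4–B5, B5–B6
Every bag has size at most 3, so the width is 3 − 1 = 2 and tw(G) ≤ 2. The edges 2–5–1–7–3–6–4–8–2 form a cycle, so G is not a tree and its treewidth is at least 2. Combining the bounds, tw(G) = 2.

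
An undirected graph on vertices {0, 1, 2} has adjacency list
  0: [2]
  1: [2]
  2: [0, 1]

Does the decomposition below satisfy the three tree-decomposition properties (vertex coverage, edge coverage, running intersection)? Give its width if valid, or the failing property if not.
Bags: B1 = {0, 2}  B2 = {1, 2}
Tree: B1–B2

Yes; width 1.

Checking the three conditions: (i) the bags cover all of {0, 1, 2}; (ii) for each edge, some bag contains both endpoints; (iii) the bags containing any fixed vertex form a subtree. All hold, so the decomposition is valid with width 2 − 1 = 1.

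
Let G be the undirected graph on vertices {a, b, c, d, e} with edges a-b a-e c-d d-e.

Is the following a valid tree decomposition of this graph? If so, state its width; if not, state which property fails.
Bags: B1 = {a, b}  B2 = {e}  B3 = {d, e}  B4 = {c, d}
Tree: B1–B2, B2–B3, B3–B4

No — edge (a,e) lies in no bag.

A tree decomposition must satisfy three properties: every vertex lies in some bag; for every edge, both endpoints lie together in some bag; and for every vertex, the bags containing it form a connected subtree. Here edge (a,e) lies in no bag, so the decomposition is invalid.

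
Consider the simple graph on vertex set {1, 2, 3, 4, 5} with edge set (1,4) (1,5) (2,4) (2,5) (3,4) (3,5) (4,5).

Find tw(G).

A width-2 tree decomposition is:
Bags: B1 = {2, 4, 5}  B2 = {3, 4, 5}  B3 = {1, 4, 5}
Tree: B1–B2, B2–B3
Each bag holds 3 vertices, so the decomposition has width 2, which upper-bounds the treewidth. Conversely, {1, 4, 5} is a clique of size 3, and the vertices of any clique must share a bag in every tree decomposition; so some bag has ≥ 3 vertices and tw(G) ≥ 2. Therefore the treewidth is 2.

2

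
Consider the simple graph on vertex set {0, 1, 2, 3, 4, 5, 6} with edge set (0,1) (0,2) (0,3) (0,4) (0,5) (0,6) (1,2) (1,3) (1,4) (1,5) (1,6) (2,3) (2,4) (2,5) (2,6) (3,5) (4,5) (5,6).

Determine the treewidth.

A width-4 tree decomposition is:
Bags: B1 = {0, 1, 2, 4, 5}  B2 = {0, 1, 2, 5, 6}  B3 = {0, 1, 2, 3, 5}
Tree: B1–B2, B2–B3
Every bag has size at most 5, so the width is 5 − 1 = 4 and tw(G) ≤ 4. Conversely, {0, 1, 2, 3, 5} is a clique of size 5, and the vertices of any clique must share a bag in every tree decomposition; so some bag has ≥ 5 vertices and tw(G) ≥ 4. Combining the bounds, tw(G) = 4.

4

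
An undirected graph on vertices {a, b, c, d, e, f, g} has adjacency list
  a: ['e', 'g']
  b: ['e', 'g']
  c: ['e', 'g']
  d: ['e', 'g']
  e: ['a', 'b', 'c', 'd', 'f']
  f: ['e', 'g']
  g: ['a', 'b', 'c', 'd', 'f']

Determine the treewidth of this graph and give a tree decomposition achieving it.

Each bag holds 3 vertices, so the decomposition has width 2, which upper-bounds the treewidth. The edges g–d–e–a–g form a cycle, so G is not a tree and its treewidth is at least 2. Therefore the treewidth is 2.

Treewidth 2.
Bags: B1 = {d, e, g}  B2 = {a, e, g}  B3 = {c, e, g}  B4 = {e, f, g}  B5 = {b, e, g}
Tree: B1–B2, B2–B3, B3–B4, B4–B5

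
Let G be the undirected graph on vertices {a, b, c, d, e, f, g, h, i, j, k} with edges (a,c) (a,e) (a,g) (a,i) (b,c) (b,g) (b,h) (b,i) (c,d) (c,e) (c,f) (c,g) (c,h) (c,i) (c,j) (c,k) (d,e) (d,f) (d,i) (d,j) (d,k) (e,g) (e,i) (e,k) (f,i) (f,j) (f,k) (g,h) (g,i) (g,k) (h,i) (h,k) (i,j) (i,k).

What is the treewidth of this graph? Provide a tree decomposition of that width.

Treewidth 4.
Bags: B1 = {c, d, f, i, k}  B2 = {c, d, f, i, j}  B3 = {c, d, e, i, k}  B4 = {c, e, g, i, k}  B5 = {c, g, h, i, k}  B6 = {b, c, g, h, i}  B7 = {a, c, e, g, i}
Tree: B1–B2, B1–B3, B3–B4, B4–B5, B5–B6, B4–B7

Each bag holds 5 vertices, so the decomposition has width 4, which upper-bounds the treewidth. For the lower bound, the 5 vertices {c, d, e, i, k} are pairwise adjacent, and any tree decomposition puts a clique entirely inside one bag — forcing width ≥ 4. The upper and lower bounds meet at 4, so that is the treewidth.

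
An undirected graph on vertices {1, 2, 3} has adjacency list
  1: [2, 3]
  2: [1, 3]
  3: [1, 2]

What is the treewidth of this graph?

2

A width-2 tree decomposition is:
Bags: B1 = {1, 2, 3}
Tree: (single bag)
A single bag containing all 3 vertices is trivially a valid decomposition of width 2. On the other hand G contains the 3-clique {1, 2, 3}. A clique must lie in a single bag of any decomposition, so no decomposition can have width below 2. Therefore the treewidth is 2.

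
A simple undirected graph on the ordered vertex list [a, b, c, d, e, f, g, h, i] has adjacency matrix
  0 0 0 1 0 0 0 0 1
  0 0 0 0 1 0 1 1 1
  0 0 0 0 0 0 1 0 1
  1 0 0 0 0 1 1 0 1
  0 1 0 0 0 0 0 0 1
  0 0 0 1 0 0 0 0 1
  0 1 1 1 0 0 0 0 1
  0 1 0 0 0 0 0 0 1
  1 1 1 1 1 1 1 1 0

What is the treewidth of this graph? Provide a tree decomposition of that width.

Treewidth 2.
Bags: B1 = {d, g, i}  B2 = {b, g, i}  B3 = {b, e, i}  B4 = {d, f, i}  B5 = {b, h, i}  B6 = {a, d, i}  B7 = {c, g, i}
Tree: B1–B2, B2–B3, B1–B4, B2–B5, B1–B6, B1–B7

Each bag holds 3 vertices, so the decomposition has width 2, which upper-bounds the treewidth. Conversely, {d, g, i} is a clique of size 3, and the vertices of any clique must share a bag in every tree decomposition; so some bag has ≥ 3 vertices and tw(G) ≥ 2. Therefore the treewidth is 2.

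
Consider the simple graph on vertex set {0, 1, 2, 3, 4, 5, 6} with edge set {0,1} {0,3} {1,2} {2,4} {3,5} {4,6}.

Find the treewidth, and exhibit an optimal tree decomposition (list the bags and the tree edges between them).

The largest bag has 2 vertices, giving width 1; this decomposition certifies tw(G) ≤ 1. Any graph with an edge has treewidth ≥ 1, and G has the edge 5–3. Hence tw(G) = 1 exactly.

Treewidth 1.
One optimal decomposition is:
Bags: B1 = {3, 5}  B2 = {0, 3}  B3 = {0, 1}  B4 = {1, 2}  B5 = {2, 4}  B6 = {4, 6}
Tree: B1–B2, B2–B3, B3–B4, B4–B5, B5–B6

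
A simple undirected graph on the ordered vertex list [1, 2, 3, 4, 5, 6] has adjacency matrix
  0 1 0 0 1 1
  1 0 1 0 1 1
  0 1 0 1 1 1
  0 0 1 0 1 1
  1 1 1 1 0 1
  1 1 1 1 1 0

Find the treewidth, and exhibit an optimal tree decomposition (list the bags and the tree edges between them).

The largest bag has 4 vertices, giving width 3; this decomposition certifies tw(G) ≤ 3. On the other hand G contains the 4-clique {1, 2, 5, 6}. A clique must lie in a single bag of any decomposition, so no decomposition can have width below 3. The upper and lower bounds meet at 3, so that is the treewidth.

Treewidth 3.
Bags: B1 = {1, 2, 5, 6}  B2 = {2, 3, 5, 6}  B3 = {3, 4, 5, 6}
Tree: B1–B2, B2–B3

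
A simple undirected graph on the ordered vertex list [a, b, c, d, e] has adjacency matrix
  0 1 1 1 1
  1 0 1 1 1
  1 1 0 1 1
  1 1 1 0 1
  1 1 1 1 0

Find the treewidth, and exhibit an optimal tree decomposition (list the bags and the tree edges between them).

Treewidth 4.
Bags: B1 = {a, b, c, d, e}
Tree: (single bag)

With just one bag of size 5, the width is 5 − 1 = 4, so tw(G) ≤ 4. Conversely, {a, b, c, d, e} is a clique of size 5, and the vertices of any clique must share a bag in every tree decomposition; so some bag has ≥ 5 vertices and tw(G) ≥ 4. The upper and lower bounds meet at 4, so that is the treewidth.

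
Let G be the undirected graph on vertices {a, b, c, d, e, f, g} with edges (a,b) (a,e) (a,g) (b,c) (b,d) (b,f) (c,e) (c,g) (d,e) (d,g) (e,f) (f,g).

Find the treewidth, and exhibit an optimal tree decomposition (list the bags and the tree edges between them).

Treewidth 3.
One such decomposition:
Bags: B1 = {b, e, f, g}  B2 = {b, c, e, g}  B3 = {b, d, e, g}  B4 = {a, b, e, g}
Tree: B1–B2, B2–B3, B3–B4

The largest bag has 4 vertices, giving width 3; this decomposition certifies tw(G) ≤ 3. For the lower bound: the 4 vertex sets {b,f}, {c,g}, {e}, {d} are disjoint, each induces a connected subgraph, and every pair is joined by at least one edge of G. Contracting each set to a single vertex therefore yields K_{4} as a minor, and since treewidth is minor-monotone, tw(G) ≥ tw(K_{4}) = 3. The upper and lower bounds meet at 3, so that is the treewidth.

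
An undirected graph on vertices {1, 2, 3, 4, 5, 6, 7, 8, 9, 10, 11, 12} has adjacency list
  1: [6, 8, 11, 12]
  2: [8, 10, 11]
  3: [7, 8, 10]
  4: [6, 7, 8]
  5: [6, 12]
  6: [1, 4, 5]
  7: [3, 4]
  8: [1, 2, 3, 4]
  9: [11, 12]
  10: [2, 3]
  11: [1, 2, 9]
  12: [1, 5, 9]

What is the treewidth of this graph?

3

A width-3 tree decomposition is:
Bags: B1 = {3, 4, 7, 10}  B2 = {3, 4, 8, 10}  B3 = {2, 4, 8, 10}  B4 = {2, 4, 6, 8}  B5 = {1, 2, 6, 8}  B6 = {1, 2, 6, 11}  B7 = {1, 5, 6, 11}  B8 = {1, 5, 11, 12}  B9 = {5, 9, 11, 12}
Tree: B1–B2, B2–B3, B3–B4, B4–B5, B5–B6, B6–B7, B7–B8, B8–B9
The largest bag has 4 vertices, giving width 3; this decomposition certifies tw(G) ≤ 3. For the lower bound: the 4 vertex sets {3,7,10}, {4}, {8}, {1,2,6,11} are disjoint, each induces a connected subgraph, and every pair is joined by at least one edge of G. Contracting each set to a single vertex therefore yields K_{4} as a minor, and since treewidth is minor-monotone, tw(G) ≥ tw(K_{4}) = 3. Hence tw(G) = 3 exactly.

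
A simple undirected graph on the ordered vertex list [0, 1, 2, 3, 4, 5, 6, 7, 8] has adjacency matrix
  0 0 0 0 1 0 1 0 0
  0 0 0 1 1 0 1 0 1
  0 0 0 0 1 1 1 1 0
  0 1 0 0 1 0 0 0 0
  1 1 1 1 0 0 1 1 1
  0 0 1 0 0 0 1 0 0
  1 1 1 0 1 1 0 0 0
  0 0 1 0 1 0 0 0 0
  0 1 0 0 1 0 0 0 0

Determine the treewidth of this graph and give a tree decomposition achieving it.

Treewidth 2.
Bags: B1 = {2, 4, 6}  B2 = {1, 4, 6}  B3 = {1, 3, 4}  B4 = {0, 4, 6}  B5 = {1, 4, 8}  B6 = {2, 5, 6}  B7 = {2, 4, 7}
Tree: B1–B2, B2–B3, B1–B4, B3–B5, B1–B6, B1–B7

Each bag holds 3 vertices, so the decomposition has width 2, which upper-bounds the treewidth. On the other hand G contains the 3-clique {0, 4, 6}. A clique must lie in a single bag of any decomposition, so no decomposition can have width below 2. Hence tw(G) = 2 exactly.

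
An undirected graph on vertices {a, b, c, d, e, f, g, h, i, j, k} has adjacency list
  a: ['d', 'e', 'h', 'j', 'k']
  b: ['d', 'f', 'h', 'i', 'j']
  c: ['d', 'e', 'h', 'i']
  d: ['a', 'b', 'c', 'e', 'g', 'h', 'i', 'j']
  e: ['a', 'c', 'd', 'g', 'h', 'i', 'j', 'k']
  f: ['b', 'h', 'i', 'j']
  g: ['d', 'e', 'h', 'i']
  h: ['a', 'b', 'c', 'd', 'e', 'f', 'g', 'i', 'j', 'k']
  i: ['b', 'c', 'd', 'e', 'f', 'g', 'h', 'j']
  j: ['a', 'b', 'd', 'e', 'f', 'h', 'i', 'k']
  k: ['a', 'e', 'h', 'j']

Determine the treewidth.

4

A width-4 tree decomposition is:
Bags: B1 = {a, e, h, j, k}  B2 = {a, d, e, h, j}  B3 = {d, e, h, i, j}  B4 = {b, d, h, i, j}  B5 = {d, e, g, h, i}  B6 = {c, d, e, h, i}  B7 = {b, f, h, i, j}
Tree: B1–B2, B2–B3, B3–B4, B3–B5, B5–B6, B4–B7
The largest bag has 5 vertices, giving width 4; this decomposition certifies tw(G) ≤ 4. On the other hand G contains the 5-clique {a, d, e, h, j}. A clique must lie in a single bag of any decomposition, so no decomposition can have width below 4. Hence tw(G) = 4 exactly.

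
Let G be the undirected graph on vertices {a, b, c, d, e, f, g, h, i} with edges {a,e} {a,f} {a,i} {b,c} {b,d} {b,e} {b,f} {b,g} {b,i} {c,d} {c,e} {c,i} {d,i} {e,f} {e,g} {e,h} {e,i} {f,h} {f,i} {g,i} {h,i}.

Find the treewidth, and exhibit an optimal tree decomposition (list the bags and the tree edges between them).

Treewidth 3.
One optimal decomposition is:
Bags: B1 = {a, e, f, i}  B2 = {b, e, f, i}  B3 = {b, c, e, i}  B4 = {e, f, h, i}  B5 = {b, e, g, i}  B6 = {b, c, d, i}
Tree: B1–B2, B2–B3, B1–B4, B3–B5, B3–B6

The largest bag has 4 vertices, giving width 3; this decomposition certifies tw(G) ≤ 3. On the other hand G contains the 4-clique {b, c, d, i}. A clique must lie in a single bag of any decomposition, so no decomposition can have width below 3. Hence tw(G) = 3 exactly.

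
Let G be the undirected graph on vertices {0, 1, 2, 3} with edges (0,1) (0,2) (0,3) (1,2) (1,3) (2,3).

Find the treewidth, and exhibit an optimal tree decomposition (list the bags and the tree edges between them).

With just one bag of size 4, the width is 4 − 1 = 3, so tw(G) ≤ 3. For the lower bound, the 4 vertices {0, 1, 2, 3} are pairwise adjacent, and any tree decomposition puts a clique entirely inside one bag — forcing width ≥ 3. Hence tw(G) = 3 exactly.

Treewidth 3.
Bags: B1 = {0, 1, 2, 3}
Tree: (single bag)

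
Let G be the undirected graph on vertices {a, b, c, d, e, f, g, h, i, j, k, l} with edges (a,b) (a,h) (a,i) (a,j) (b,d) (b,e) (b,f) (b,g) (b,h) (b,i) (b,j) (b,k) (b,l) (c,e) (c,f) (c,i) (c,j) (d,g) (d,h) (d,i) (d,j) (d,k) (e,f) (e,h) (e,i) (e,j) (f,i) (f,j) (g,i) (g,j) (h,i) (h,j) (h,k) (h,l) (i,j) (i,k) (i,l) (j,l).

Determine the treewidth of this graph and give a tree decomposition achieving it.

Each bag holds 5 vertices, so the decomposition has width 4, which upper-bounds the treewidth. For the lower bound, the 5 vertices {c, e, f, i, j} are pairwise adjacent, and any tree decomposition puts a clique entirely inside one bag — forcing width ≥ 4. Combining the bounds, tw(G) = 4.

Treewidth 4.
One such decomposition:
Bags: B1 = {b, e, h, i, j}  B2 = {b, h, i, j, l}  B3 = {b, d, h, i, j}  B4 = {b, e, f, i, j}  B5 = {b, d, h, i, k}  B6 = {b, d, g, i, j}  B7 = {a, b, h, i, j}  B8 = {c, e, f, i, j}
Tree: B1–B2, B1–B3, B1–B4, B3–B5, B3–B6, B1–B7, B4–B8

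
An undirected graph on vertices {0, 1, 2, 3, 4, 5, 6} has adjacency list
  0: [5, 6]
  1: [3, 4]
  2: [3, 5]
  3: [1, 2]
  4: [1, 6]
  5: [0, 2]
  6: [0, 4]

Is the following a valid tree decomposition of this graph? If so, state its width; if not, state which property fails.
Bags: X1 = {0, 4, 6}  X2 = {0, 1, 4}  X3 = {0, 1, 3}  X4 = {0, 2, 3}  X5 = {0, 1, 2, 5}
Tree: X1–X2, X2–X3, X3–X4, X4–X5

A tree decomposition must satisfy three properties: every vertex lies in some bag; for every edge, both endpoints lie together in some bag; and for every vertex, the bags containing it form a connected subtree. Here bags containing vertex 1 are not connected in the tree, so the decomposition is invalid.

No — bags containing vertex 1 are not connected in the tree.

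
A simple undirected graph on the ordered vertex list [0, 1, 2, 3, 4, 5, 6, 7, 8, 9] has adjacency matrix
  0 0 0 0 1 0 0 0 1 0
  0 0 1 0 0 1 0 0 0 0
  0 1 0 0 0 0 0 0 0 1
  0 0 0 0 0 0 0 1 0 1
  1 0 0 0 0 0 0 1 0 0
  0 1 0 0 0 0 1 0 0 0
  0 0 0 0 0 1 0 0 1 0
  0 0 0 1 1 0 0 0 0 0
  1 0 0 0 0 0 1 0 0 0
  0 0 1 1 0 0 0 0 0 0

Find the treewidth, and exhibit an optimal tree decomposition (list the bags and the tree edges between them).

Treewidth 2.
One optimal decomposition is:
Bags: B1 = {5, 6, 8}  B2 = {0, 5, 8}  B3 = {0, 4, 5}  B4 = {4, 5, 7}  B5 = {3, 5, 7}  B6 = {3, 5, 9}  B7 = {2, 5, 9}  B8 = {1, 2, 5}
Tree: B1–B2, B2–B3, B3–B4, B4–B5, B5–B6, B6–B7, B7–B8

Each bag holds 3 vertices, so the decomposition has width 2, which upper-bounds the treewidth. For the lower bound, G contains the cycle 5–6–8–0–4–7–3–9–2–1–5, so G is not a forest; only forests have treewidth ≤ 1, hence tw(G) ≥ 2. Therefore the treewidth is 2.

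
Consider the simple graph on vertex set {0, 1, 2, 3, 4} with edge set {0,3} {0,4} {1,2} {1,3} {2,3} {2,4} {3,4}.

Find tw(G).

A width-2 tree decomposition is:
Bags: B1 = {0, 3, 4}  B2 = {2, 3, 4}  B3 = {1, 2, 3}
Tree: B1–B2, B2–B3
Every bag has size at most 3, so the width is 3 − 1 = 2 and tw(G) ≤ 2. Conversely, {0, 3, 4} is a clique of size 3, and the vertices of any clique must share a bag in every tree decomposition; so some bag has ≥ 3 vertices and tw(G) ≥ 2. Combining the bounds, tw(G) = 2.

2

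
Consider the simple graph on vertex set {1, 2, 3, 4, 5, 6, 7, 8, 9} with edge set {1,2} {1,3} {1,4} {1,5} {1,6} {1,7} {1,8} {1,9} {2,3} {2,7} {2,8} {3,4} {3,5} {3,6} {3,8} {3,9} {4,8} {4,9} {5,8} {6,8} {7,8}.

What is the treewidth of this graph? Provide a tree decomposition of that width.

The largest bag has 4 vertices, giving width 3; this decomposition certifies tw(G) ≤ 3. Conversely, {1, 2, 3, 8} is a clique of size 4, and the vertices of any clique must share a bag in every tree decomposition; so some bag has ≥ 4 vertices and tw(G) ≥ 3. Therefore the treewidth is 3.

Treewidth 3.
Bags: B1 = {1, 2, 3, 8}  B2 = {1, 3, 6, 8}  B3 = {1, 2, 7, 8}  B4 = {1, 3, 4, 8}  B5 = {1, 3, 4, 9}  B6 = {1, 3, 5, 8}
Tree: B1–B2, B1–B3, B1–B4, B4–B5, B2–B6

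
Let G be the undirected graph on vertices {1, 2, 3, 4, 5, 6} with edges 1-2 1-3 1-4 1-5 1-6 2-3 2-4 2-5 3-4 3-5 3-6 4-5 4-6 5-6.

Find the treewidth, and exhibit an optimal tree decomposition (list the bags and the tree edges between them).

Every bag has size at most 5, so the width is 5 − 1 = 4 and tw(G) ≤ 4. Conversely, {1, 2, 3, 4, 5} is a clique of size 5, and the vertices of any clique must share a bag in every tree decomposition; so some bag has ≥ 5 vertices and tw(G) ≥ 4. Therefore the treewidth is 4.

Treewidth 4.
One such decomposition:
Bags: B1 = {1, 3, 4, 5, 6}  B2 = {1, 2, 3, 4, 5}
Tree: B1–B2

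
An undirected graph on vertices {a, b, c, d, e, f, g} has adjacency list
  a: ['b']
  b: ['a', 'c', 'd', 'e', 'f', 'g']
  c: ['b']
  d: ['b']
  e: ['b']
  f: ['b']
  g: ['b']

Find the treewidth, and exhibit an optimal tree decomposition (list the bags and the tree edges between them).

Each bag holds 2 vertices, so the decomposition has width 1, which upper-bounds the treewidth. Since G has at least one edge (e.g. b–e), it is not an edgeless graph, so tw(G) ≥ 1. Therefore the treewidth is 1.

Treewidth 1.
One such decomposition:
Bags: B1 = {b, e}  B2 = {b, g}  B3 = {a, b}  B4 = {b, c}  B5 = {b, d}  B6 = {b, f}
Tree: B1–B2, B1–B3, B1–B4, B4–B5, B5–B6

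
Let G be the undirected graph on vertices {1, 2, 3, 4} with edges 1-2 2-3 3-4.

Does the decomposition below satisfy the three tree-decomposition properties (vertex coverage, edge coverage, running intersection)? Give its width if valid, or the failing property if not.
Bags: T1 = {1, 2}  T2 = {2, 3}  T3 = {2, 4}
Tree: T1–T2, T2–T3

No — edge (3,4) lies in no bag.

A tree decomposition must satisfy three properties: every vertex lies in some bag; for every edge, both endpoints lie together in some bag; and for every vertex, the bags containing it form a connected subtree. Here edge (3,4) lies in no bag, so the decomposition is invalid.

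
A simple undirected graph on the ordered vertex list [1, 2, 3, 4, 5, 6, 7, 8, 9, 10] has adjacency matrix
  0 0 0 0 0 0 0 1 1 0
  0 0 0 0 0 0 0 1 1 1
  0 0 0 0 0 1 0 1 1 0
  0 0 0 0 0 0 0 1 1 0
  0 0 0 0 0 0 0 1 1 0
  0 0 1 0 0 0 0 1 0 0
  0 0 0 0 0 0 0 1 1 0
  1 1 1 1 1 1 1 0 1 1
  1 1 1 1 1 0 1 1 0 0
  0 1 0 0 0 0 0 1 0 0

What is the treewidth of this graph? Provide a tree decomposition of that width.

Treewidth 2.
One such decomposition:
Bags: B1 = {3, 8, 9}  B2 = {2, 8, 9}  B3 = {2, 8, 10}  B4 = {3, 6, 8}  B5 = {4, 8, 9}  B6 = {7, 8, 9}  B7 = {1, 8, 9}  B8 = {5, 8, 9}
Tree: B1–B2, B2–B3, B1–B4, B1–B5, B5–B6, B5–B7, B2–B8

Every bag has size at most 3, so the width is 3 − 1 = 2 and tw(G) ≤ 2. On the other hand G contains the 3-clique {1, 8, 9}. A clique must lie in a single bag of any decomposition, so no decomposition can have width below 2. Therefore the treewidth is 2.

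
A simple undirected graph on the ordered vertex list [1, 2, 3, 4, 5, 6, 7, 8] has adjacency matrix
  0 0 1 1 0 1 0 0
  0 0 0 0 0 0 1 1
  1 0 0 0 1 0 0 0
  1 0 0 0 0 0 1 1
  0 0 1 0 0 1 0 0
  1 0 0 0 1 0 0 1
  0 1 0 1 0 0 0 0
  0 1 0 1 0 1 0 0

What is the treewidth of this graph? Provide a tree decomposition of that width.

The largest bag has 3 vertices, giving width 2; this decomposition certifies tw(G) ≤ 2. Since 3–5–6–1–3 is a cycle in G, G is not acyclic. Forests are exactly the graphs of treewidth ≤ 1, so tw(G) ≥ 2. The upper and lower bounds meet at 2, so that is the treewidth.

Treewidth 2.
One optimal decomposition is:
Bags: B1 = {1, 3, 5}  B2 = {1, 5, 6}  B3 = {1, 4, 6}  B4 = {4, 6, 8}  B5 = {4, 7, 8}  B6 = {2, 7, 8}
Tree: B1–B2, B2–B3, B3–B4, B4–B5, B5–B6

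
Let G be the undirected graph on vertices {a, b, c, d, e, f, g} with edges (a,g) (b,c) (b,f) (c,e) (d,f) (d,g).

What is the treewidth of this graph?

A width-1 tree decomposition is:
Bags: B1 = {c, e}  B2 = {b, c}  B3 = {b, f}  B4 = {d, f}  B5 = {d, g}  B6 = {a, g}
Tree: B1–B2, B2–B3, B3–B4, B4–B5, B5–B6
Each bag holds 2 vertices, so the decomposition has width 1, which upper-bounds the treewidth. Any graph with an edge has treewidth ≥ 1, and G has the edge e–c. Therefore the treewidth is 1.

1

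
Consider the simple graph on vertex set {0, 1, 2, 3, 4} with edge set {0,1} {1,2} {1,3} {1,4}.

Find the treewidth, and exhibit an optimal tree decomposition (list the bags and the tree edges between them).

Treewidth 1.
One optimal decomposition is:
Bags: B1 = {1, 2}  B2 = {0, 1}  B3 = {1, 4}  B4 = {1, 3}
Tree: B1–B2, B2–B3, B3–B4

Each bag holds 2 vertices, so the decomposition has width 1, which upper-bounds the treewidth. Any graph with an edge has treewidth ≥ 1, and G has the edge 2–1. The upper and lower bounds meet at 1, so that is the treewidth.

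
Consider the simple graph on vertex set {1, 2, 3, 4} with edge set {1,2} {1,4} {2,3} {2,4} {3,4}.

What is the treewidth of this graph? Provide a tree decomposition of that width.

The largest bag has 3 vertices, giving width 2; this decomposition certifies tw(G) ≤ 2. Conversely, {1, 2, 4} is a clique of size 3, and the vertices of any clique must share a bag in every tree decomposition; so some bag has ≥ 3 vertices and tw(G) ≥ 2. Combining the bounds, tw(G) = 2.

Treewidth 2.
Bags: B1 = {1, 2, 4}  B2 = {2, 3, 4}
Tree: B1–B2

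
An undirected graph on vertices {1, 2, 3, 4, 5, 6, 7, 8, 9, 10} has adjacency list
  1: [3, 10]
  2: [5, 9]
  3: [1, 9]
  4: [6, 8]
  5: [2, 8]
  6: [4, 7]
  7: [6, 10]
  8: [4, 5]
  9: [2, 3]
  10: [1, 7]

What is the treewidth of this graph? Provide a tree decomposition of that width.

Treewidth 2.
Bags: B1 = {6, 7, 10}  B2 = {1, 6, 10}  B3 = {1, 3, 6}  B4 = {3, 6, 9}  B5 = {2, 6, 9}  B6 = {2, 5, 6}  B7 = {5, 6, 8}  B8 = {4, 6, 8}
Tree: B1–B2, B2–B3, B3–B4, B4–B5, B5–B6, B6–B7, B7–B8

Each bag holds 3 vertices, so the decomposition has width 2, which upper-bounds the treewidth. For the lower bound, G contains the cycle 6–7–10–1–3–9–2–5–8–4–6, so G is not a forest; only forests have treewidth ≤ 1, hence tw(G) ≥ 2. Hence tw(G) = 2 exactly.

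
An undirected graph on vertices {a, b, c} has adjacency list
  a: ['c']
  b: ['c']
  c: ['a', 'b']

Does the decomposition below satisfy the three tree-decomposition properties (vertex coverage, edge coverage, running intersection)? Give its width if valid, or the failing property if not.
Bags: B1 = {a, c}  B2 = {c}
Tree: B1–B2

A tree decomposition must satisfy three properties: every vertex lies in some bag; for every edge, both endpoints lie together in some bag; and for every vertex, the bags containing it form a connected subtree. Here vertex b appears in no bag, so the decomposition is invalid.

No — vertex b appears in no bag.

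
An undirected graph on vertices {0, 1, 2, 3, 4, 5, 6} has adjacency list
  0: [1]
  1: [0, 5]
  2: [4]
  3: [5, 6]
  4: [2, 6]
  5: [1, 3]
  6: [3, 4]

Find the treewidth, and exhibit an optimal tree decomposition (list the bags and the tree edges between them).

Treewidth 1.
One such decomposition:
Bags: B1 = {2, 4}  B2 = {4, 6}  B3 = {3, 6}  B4 = {3, 5}  B5 = {1, 5}  B6 = {0, 1}
Tree: B1–B2, B2–B3, B3–B4, B4–B5, B5–B6

Each bag holds 2 vertices, so the decomposition has width 1, which upper-bounds the treewidth. Any graph with an edge has treewidth ≥ 1, and G has the edge 2–4. Combining the bounds, tw(G) = 1.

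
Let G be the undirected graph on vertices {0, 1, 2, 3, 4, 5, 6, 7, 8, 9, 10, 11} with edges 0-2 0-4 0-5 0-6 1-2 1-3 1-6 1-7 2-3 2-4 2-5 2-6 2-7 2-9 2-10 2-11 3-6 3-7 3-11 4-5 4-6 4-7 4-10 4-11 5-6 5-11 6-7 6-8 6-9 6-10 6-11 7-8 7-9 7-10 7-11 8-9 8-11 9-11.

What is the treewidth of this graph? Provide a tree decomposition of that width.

The largest bag has 5 vertices, giving width 4; this decomposition certifies tw(G) ≤ 4. Conversely, {6, 7, 8, 9, 11} is a clique of size 5, and the vertices of any clique must share a bag in every tree decomposition; so some bag has ≥ 5 vertices and tw(G) ≥ 4. Hence tw(G) = 4 exactly.

Treewidth 4.
One such decomposition:
Bags: B1 = {2, 4, 5, 6, 11}  B2 = {2, 4, 6, 7, 11}  B3 = {0, 2, 4, 5, 6}  B4 = {2, 6, 7, 9, 11}  B5 = {6, 7, 8, 9, 11}  B6 = {2, 4, 6, 7, 10}  B7 = {2, 3, 6, 7, 11}  B8 = {1, 2, 3, 6, 7}
Tree: B1–B2, B1–B3, B2–B4, B4–B5, B2–B6, B4–B7, B7–B8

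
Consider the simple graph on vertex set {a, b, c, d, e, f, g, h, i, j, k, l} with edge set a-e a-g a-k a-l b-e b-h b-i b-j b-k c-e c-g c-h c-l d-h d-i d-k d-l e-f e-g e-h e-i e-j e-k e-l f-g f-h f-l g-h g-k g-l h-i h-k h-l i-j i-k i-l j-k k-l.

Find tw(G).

A width-4 tree decomposition is:
Bags: B1 = {e, h, i, k, l}  B2 = {e, g, h, k, l}  B3 = {b, e, h, i, k}  B4 = {d, h, i, k, l}  B5 = {a, e, g, k, l}  B6 = {e, f, g, h, l}  B7 = {b, e, i, j, k}  B8 = {c, e, g, h, l}
Tree: B1–B2, B1–B3, B1–B4, B2–B5, B2–B6, B3–B7, B6–B8
Every bag has size at most 5, so the width is 5 − 1 = 4 and tw(G) ≤ 4. Conversely, {d, h, i, k, l} is a clique of size 5, and the vertices of any clique must share a bag in every tree decomposition; so some bag has ≥ 5 vertices and tw(G) ≥ 4. Hence tw(G) = 4 exactly.

4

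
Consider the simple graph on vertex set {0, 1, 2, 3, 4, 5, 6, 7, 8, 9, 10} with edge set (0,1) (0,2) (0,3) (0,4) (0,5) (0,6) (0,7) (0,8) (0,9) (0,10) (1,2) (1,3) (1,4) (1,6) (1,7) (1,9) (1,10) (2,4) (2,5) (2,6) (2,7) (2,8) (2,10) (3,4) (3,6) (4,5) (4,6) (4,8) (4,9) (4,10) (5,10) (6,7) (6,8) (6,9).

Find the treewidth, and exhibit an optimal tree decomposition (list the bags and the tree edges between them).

Treewidth 4.
One optimal decomposition is:
Bags: B1 = {0, 1, 3, 4, 6}  B2 = {0, 1, 4, 6, 9}  B3 = {0, 1, 2, 4, 6}  B4 = {0, 1, 2, 4, 10}  B5 = {0, 1, 2, 6, 7}  B6 = {0, 2, 4, 5, 10}  B7 = {0, 2, 4, 6, 8}
Tree: B1–B2, B1–B3, B3–B4, B3–B5, B4–B6, B3–B7

Each bag holds 5 vertices, so the decomposition has width 4, which upper-bounds the treewidth. Conversely, {0, 2, 4, 6, 8} is a clique of size 5, and the vertices of any clique must share a bag in every tree decomposition; so some bag has ≥ 5 vertices and tw(G) ≥ 4. The upper and lower bounds meet at 4, so that is the treewidth.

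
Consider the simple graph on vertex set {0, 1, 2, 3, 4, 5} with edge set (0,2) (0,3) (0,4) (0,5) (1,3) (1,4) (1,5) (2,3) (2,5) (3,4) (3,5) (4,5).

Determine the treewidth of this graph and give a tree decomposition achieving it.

Treewidth 3.
One optimal decomposition is:
Bags: B1 = {0, 2, 3, 5}  B2 = {0, 3, 4, 5}  B3 = {1, 3, 4, 5}
Tree: B1–B2, B2–B3

The largest bag has 4 vertices, giving width 3; this decomposition certifies tw(G) ≤ 3. Conversely, {0, 2, 3, 5} is a clique of size 4, and the vertices of any clique must share a bag in every tree decomposition; so some bag has ≥ 4 vertices and tw(G) ≥ 3. Hence tw(G) = 3 exactly.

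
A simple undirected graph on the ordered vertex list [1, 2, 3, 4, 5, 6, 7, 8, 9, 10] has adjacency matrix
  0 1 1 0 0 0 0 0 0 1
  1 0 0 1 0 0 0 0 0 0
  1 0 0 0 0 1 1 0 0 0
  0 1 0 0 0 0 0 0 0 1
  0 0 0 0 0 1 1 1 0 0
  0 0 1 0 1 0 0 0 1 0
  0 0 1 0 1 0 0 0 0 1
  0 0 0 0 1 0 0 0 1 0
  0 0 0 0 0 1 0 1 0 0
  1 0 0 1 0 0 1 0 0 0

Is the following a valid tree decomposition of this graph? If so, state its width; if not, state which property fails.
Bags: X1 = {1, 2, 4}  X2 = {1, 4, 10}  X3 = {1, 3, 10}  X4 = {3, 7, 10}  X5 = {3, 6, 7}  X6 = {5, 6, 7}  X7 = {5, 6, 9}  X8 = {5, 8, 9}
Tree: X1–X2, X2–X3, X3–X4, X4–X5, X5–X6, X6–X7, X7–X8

Checking the three conditions: (i) the bags cover all of {1, 2, 3, 4, 5, 6, 7, 8, 9, 10}; (ii) for each edge, some bag contains both endpoints; (iii) the bags containing any fixed vertex form a subtree. All hold, so the decomposition is valid with width 3 − 1 = 2.

Yes; width 2.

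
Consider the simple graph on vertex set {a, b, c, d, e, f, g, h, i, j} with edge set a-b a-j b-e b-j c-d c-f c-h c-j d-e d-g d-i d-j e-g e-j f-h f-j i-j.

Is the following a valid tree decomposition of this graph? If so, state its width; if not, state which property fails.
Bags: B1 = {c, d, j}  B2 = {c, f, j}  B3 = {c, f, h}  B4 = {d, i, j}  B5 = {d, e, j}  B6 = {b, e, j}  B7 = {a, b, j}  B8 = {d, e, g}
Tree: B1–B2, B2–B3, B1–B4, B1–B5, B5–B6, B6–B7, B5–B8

Checking the three conditions: (i) the bags cover all of {a, b, c, d, e, f, g, h, i, j}; (ii) for each edge, some bag contains both endpoints; (iii) the bags containing any fixed vertex form a subtree. All hold, so the decomposition is valid with width 3 − 1 = 2.

Yes; width 2.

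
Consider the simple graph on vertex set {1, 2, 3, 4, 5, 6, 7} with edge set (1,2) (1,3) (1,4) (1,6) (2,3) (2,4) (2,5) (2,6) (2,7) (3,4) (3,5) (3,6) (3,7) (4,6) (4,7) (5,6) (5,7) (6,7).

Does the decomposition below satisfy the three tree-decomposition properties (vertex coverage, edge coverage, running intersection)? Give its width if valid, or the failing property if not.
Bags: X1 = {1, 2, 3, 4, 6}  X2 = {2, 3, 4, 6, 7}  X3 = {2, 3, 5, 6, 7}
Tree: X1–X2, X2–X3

Checking the three conditions: (i) the bags cover all of {1, 2, 3, 4, 5, 6, 7}; (ii) for each edge, some bag contains both endpoints; (iii) the bags containing any fixed vertex form a subtree. All hold, so the decomposition is valid with width 5 − 1 = 4.

Yes; width 4.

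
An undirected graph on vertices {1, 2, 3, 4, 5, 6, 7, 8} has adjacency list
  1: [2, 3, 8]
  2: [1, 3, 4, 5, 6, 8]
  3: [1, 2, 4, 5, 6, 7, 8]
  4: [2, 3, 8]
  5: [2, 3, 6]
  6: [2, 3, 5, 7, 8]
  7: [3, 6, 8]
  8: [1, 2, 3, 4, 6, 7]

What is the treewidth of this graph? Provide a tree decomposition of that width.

Treewidth 3.
Bags: B1 = {2, 3, 6, 8}  B2 = {1, 2, 3, 8}  B3 = {3, 6, 7, 8}  B4 = {2, 3, 5, 6}  B5 = {2, 3, 4, 8}
Tree: B1–B2, B1–B3, B1–B4, B1–B5

The largest bag has 4 vertices, giving width 3; this decomposition certifies tw(G) ≤ 3. Conversely, {1, 2, 3, 8} is a clique of size 4, and the vertices of any clique must share a bag in every tree decomposition; so some bag has ≥ 4 vertices and tw(G) ≥ 3. Therefore the treewidth is 3.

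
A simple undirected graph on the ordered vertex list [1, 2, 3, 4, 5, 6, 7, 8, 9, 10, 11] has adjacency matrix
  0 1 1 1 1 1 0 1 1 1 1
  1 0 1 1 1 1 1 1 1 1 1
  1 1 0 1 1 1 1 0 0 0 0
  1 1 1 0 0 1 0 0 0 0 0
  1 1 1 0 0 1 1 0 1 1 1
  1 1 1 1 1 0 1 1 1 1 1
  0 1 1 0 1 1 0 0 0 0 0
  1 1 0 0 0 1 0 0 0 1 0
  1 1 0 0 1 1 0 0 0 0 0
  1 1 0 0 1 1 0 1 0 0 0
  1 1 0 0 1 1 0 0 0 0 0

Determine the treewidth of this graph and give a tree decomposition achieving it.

Treewidth 4.
Bags: B1 = {1, 2, 5, 6, 11}  B2 = {1, 2, 3, 5, 6}  B3 = {1, 2, 3, 4, 6}  B4 = {1, 2, 5, 6, 10}  B5 = {2, 3, 5, 6, 7}  B6 = {1, 2, 5, 6, 9}  B7 = {1, 2, 6, 8, 10}
Tree: B1–B2, B2–B3, B1–B4, B2–B5, B1–B6, B4–B7

Every bag has size at most 5, so the width is 5 − 1 = 4 and tw(G) ≤ 4. On the other hand G contains the 5-clique {1, 2, 6, 8, 10}. A clique must lie in a single bag of any decomposition, so no decomposition can have width below 4. Therefore the treewidth is 4.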